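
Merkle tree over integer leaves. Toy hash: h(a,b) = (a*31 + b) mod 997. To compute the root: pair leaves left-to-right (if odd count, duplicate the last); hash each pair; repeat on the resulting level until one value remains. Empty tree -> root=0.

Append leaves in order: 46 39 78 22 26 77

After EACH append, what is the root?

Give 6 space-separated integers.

After append 46 (leaves=[46]):
  L0: [46]
  root=46
After append 39 (leaves=[46, 39]):
  L0: [46, 39]
  L1: h(46,39)=(46*31+39)%997=468 -> [468]
  root=468
After append 78 (leaves=[46, 39, 78]):
  L0: [46, 39, 78]
  L1: h(46,39)=(46*31+39)%997=468 h(78,78)=(78*31+78)%997=502 -> [468, 502]
  L2: h(468,502)=(468*31+502)%997=55 -> [55]
  root=55
After append 22 (leaves=[46, 39, 78, 22]):
  L0: [46, 39, 78, 22]
  L1: h(46,39)=(46*31+39)%997=468 h(78,22)=(78*31+22)%997=446 -> [468, 446]
  L2: h(468,446)=(468*31+446)%997=996 -> [996]
  root=996
After append 26 (leaves=[46, 39, 78, 22, 26]):
  L0: [46, 39, 78, 22, 26]
  L1: h(46,39)=(46*31+39)%997=468 h(78,22)=(78*31+22)%997=446 h(26,26)=(26*31+26)%997=832 -> [468, 446, 832]
  L2: h(468,446)=(468*31+446)%997=996 h(832,832)=(832*31+832)%997=702 -> [996, 702]
  L3: h(996,702)=(996*31+702)%997=671 -> [671]
  root=671
After append 77 (leaves=[46, 39, 78, 22, 26, 77]):
  L0: [46, 39, 78, 22, 26, 77]
  L1: h(46,39)=(46*31+39)%997=468 h(78,22)=(78*31+22)%997=446 h(26,77)=(26*31+77)%997=883 -> [468, 446, 883]
  L2: h(468,446)=(468*31+446)%997=996 h(883,883)=(883*31+883)%997=340 -> [996, 340]
  L3: h(996,340)=(996*31+340)%997=309 -> [309]
  root=309

Answer: 46 468 55 996 671 309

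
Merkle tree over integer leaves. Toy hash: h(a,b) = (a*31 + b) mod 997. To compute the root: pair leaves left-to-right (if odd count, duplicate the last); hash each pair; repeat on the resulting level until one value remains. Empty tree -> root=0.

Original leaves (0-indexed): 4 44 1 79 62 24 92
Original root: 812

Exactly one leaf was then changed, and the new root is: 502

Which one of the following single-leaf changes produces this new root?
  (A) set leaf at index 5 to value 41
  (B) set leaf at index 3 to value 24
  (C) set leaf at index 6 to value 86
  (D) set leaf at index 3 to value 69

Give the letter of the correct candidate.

Answer: D

Derivation:
Original leaves: [4, 44, 1, 79, 62, 24, 92]
Target new root: 502
Try each candidate change and compute the resulting root:
Candidate A: set leaf[5] = 41 -> leaves = [4, 44, 1, 79, 62, 41, 92]
  L0: [4, 44, 1, 79, 62, 41, 92]
  L1: h(4,44)=(4*31+44)%997=168 h(1,79)=(1*31+79)%997=110 h(62,41)=(62*31+41)%997=966 h(92,92)=(92*31+92)%997=950 -> [168, 110, 966, 950]
  L2: h(168,110)=(168*31+110)%997=333 h(966,950)=(966*31+950)%997=986 -> [333, 986]
  L3: h(333,986)=(333*31+986)%997=342 -> [342]
  root = 342 != target 502
Candidate B: set leaf[3] = 24 -> leaves = [4, 44, 1, 24, 62, 24, 92]
  L0: [4, 44, 1, 24, 62, 24, 92]
  L1: h(4,44)=(4*31+44)%997=168 h(1,24)=(1*31+24)%997=55 h(62,24)=(62*31+24)%997=949 h(92,92)=(92*31+92)%997=950 -> [168, 55, 949, 950]
  L2: h(168,55)=(168*31+55)%997=278 h(949,950)=(949*31+950)%997=459 -> [278, 459]
  L3: h(278,459)=(278*31+459)%997=104 -> [104]
  root = 104 != target 502
Candidate C: set leaf[6] = 86 -> leaves = [4, 44, 1, 79, 62, 24, 86]
  L0: [4, 44, 1, 79, 62, 24, 86]
  L1: h(4,44)=(4*31+44)%997=168 h(1,79)=(1*31+79)%997=110 h(62,24)=(62*31+24)%997=949 h(86,86)=(86*31+86)%997=758 -> [168, 110, 949, 758]
  L2: h(168,110)=(168*31+110)%997=333 h(949,758)=(949*31+758)%997=267 -> [333, 267]
  L3: h(333,267)=(333*31+267)%997=620 -> [620]
  root = 620 != target 502
Candidate D: set leaf[3] = 69 -> leaves = [4, 44, 1, 69, 62, 24, 92]
  L0: [4, 44, 1, 69, 62, 24, 92]
  L1: h(4,44)=(4*31+44)%997=168 h(1,69)=(1*31+69)%997=100 h(62,24)=(62*31+24)%997=949 h(92,92)=(92*31+92)%997=950 -> [168, 100, 949, 950]
  L2: h(168,100)=(168*31+100)%997=323 h(949,950)=(949*31+950)%997=459 -> [323, 459]
  L3: h(323,459)=(323*31+459)%997=502 -> [502]
  root = 502 == target 502  ** MATCH **
Candidate D produces the target root.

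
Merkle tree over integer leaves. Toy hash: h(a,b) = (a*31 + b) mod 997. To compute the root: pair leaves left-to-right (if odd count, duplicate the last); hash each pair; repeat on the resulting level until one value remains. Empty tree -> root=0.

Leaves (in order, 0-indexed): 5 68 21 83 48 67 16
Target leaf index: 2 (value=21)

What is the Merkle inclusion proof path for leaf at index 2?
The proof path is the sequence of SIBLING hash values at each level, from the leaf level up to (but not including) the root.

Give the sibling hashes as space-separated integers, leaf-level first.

Answer: 83 223 861

Derivation:
L0 (leaves): [5, 68, 21, 83, 48, 67, 16], target index=2
L1: h(5,68)=(5*31+68)%997=223 [pair 0] h(21,83)=(21*31+83)%997=734 [pair 1] h(48,67)=(48*31+67)%997=558 [pair 2] h(16,16)=(16*31+16)%997=512 [pair 3] -> [223, 734, 558, 512]
  Sibling for proof at L0: 83
L2: h(223,734)=(223*31+734)%997=668 [pair 0] h(558,512)=(558*31+512)%997=861 [pair 1] -> [668, 861]
  Sibling for proof at L1: 223
L3: h(668,861)=(668*31+861)%997=632 [pair 0] -> [632]
  Sibling for proof at L2: 861
Root: 632
Proof path (sibling hashes from leaf to root): [83, 223, 861]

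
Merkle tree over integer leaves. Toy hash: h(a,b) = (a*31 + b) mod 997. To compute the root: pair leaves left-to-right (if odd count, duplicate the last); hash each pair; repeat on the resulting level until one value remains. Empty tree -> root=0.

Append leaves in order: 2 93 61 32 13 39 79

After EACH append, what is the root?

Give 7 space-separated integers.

Answer: 2 155 775 746 546 381 473

Derivation:
After append 2 (leaves=[2]):
  L0: [2]
  root=2
After append 93 (leaves=[2, 93]):
  L0: [2, 93]
  L1: h(2,93)=(2*31+93)%997=155 -> [155]
  root=155
After append 61 (leaves=[2, 93, 61]):
  L0: [2, 93, 61]
  L1: h(2,93)=(2*31+93)%997=155 h(61,61)=(61*31+61)%997=955 -> [155, 955]
  L2: h(155,955)=(155*31+955)%997=775 -> [775]
  root=775
After append 32 (leaves=[2, 93, 61, 32]):
  L0: [2, 93, 61, 32]
  L1: h(2,93)=(2*31+93)%997=155 h(61,32)=(61*31+32)%997=926 -> [155, 926]
  L2: h(155,926)=(155*31+926)%997=746 -> [746]
  root=746
After append 13 (leaves=[2, 93, 61, 32, 13]):
  L0: [2, 93, 61, 32, 13]
  L1: h(2,93)=(2*31+93)%997=155 h(61,32)=(61*31+32)%997=926 h(13,13)=(13*31+13)%997=416 -> [155, 926, 416]
  L2: h(155,926)=(155*31+926)%997=746 h(416,416)=(416*31+416)%997=351 -> [746, 351]
  L3: h(746,351)=(746*31+351)%997=546 -> [546]
  root=546
After append 39 (leaves=[2, 93, 61, 32, 13, 39]):
  L0: [2, 93, 61, 32, 13, 39]
  L1: h(2,93)=(2*31+93)%997=155 h(61,32)=(61*31+32)%997=926 h(13,39)=(13*31+39)%997=442 -> [155, 926, 442]
  L2: h(155,926)=(155*31+926)%997=746 h(442,442)=(442*31+442)%997=186 -> [746, 186]
  L3: h(746,186)=(746*31+186)%997=381 -> [381]
  root=381
After append 79 (leaves=[2, 93, 61, 32, 13, 39, 79]):
  L0: [2, 93, 61, 32, 13, 39, 79]
  L1: h(2,93)=(2*31+93)%997=155 h(61,32)=(61*31+32)%997=926 h(13,39)=(13*31+39)%997=442 h(79,79)=(79*31+79)%997=534 -> [155, 926, 442, 534]
  L2: h(155,926)=(155*31+926)%997=746 h(442,534)=(442*31+534)%997=278 -> [746, 278]
  L3: h(746,278)=(746*31+278)%997=473 -> [473]
  root=473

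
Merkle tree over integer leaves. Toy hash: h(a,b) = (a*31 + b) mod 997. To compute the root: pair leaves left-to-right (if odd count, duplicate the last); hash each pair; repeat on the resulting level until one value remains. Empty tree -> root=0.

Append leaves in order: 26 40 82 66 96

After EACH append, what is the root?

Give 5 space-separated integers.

Answer: 26 846 934 918 143

Derivation:
After append 26 (leaves=[26]):
  L0: [26]
  root=26
After append 40 (leaves=[26, 40]):
  L0: [26, 40]
  L1: h(26,40)=(26*31+40)%997=846 -> [846]
  root=846
After append 82 (leaves=[26, 40, 82]):
  L0: [26, 40, 82]
  L1: h(26,40)=(26*31+40)%997=846 h(82,82)=(82*31+82)%997=630 -> [846, 630]
  L2: h(846,630)=(846*31+630)%997=934 -> [934]
  root=934
After append 66 (leaves=[26, 40, 82, 66]):
  L0: [26, 40, 82, 66]
  L1: h(26,40)=(26*31+40)%997=846 h(82,66)=(82*31+66)%997=614 -> [846, 614]
  L2: h(846,614)=(846*31+614)%997=918 -> [918]
  root=918
After append 96 (leaves=[26, 40, 82, 66, 96]):
  L0: [26, 40, 82, 66, 96]
  L1: h(26,40)=(26*31+40)%997=846 h(82,66)=(82*31+66)%997=614 h(96,96)=(96*31+96)%997=81 -> [846, 614, 81]
  L2: h(846,614)=(846*31+614)%997=918 h(81,81)=(81*31+81)%997=598 -> [918, 598]
  L3: h(918,598)=(918*31+598)%997=143 -> [143]
  root=143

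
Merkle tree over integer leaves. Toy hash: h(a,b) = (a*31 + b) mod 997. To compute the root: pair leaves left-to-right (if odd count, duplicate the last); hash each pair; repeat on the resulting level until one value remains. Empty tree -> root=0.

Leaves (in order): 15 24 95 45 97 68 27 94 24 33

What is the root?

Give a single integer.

Answer: 625

Derivation:
L0: [15, 24, 95, 45, 97, 68, 27, 94, 24, 33]
L1: h(15,24)=(15*31+24)%997=489 h(95,45)=(95*31+45)%997=996 h(97,68)=(97*31+68)%997=84 h(27,94)=(27*31+94)%997=931 h(24,33)=(24*31+33)%997=777 -> [489, 996, 84, 931, 777]
L2: h(489,996)=(489*31+996)%997=203 h(84,931)=(84*31+931)%997=544 h(777,777)=(777*31+777)%997=936 -> [203, 544, 936]
L3: h(203,544)=(203*31+544)%997=855 h(936,936)=(936*31+936)%997=42 -> [855, 42]
L4: h(855,42)=(855*31+42)%997=625 -> [625]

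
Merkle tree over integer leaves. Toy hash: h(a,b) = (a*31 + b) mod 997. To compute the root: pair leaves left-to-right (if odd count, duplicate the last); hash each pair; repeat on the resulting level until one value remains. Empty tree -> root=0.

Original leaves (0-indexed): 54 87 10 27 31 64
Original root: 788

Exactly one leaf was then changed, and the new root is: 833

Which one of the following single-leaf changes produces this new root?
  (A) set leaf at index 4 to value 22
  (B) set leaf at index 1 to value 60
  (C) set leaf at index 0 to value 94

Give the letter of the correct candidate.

Answer: A

Derivation:
Original leaves: [54, 87, 10, 27, 31, 64]
Target new root: 833
Try each candidate change and compute the resulting root:
Candidate A: set leaf[4] = 22 -> leaves = [54, 87, 10, 27, 22, 64]
  L0: [54, 87, 10, 27, 22, 64]
  L1: h(54,87)=(54*31+87)%997=764 h(10,27)=(10*31+27)%997=337 h(22,64)=(22*31+64)%997=746 -> [764, 337, 746]
  L2: h(764,337)=(764*31+337)%997=93 h(746,746)=(746*31+746)%997=941 -> [93, 941]
  L3: h(93,941)=(93*31+941)%997=833 -> [833]
  root = 833 == target 833  ** MATCH **
Candidate B: set leaf[1] = 60 -> leaves = [54, 60, 10, 27, 31, 64]
  L0: [54, 60, 10, 27, 31, 64]
  L1: h(54,60)=(54*31+60)%997=737 h(10,27)=(10*31+27)%997=337 h(31,64)=(31*31+64)%997=28 -> [737, 337, 28]
  L2: h(737,337)=(737*31+337)%997=253 h(28,28)=(28*31+28)%997=896 -> [253, 896]
  L3: h(253,896)=(253*31+896)%997=763 -> [763]
  root = 763 != target 833
Candidate C: set leaf[0] = 94 -> leaves = [94, 87, 10, 27, 31, 64]
  L0: [94, 87, 10, 27, 31, 64]
  L1: h(94,87)=(94*31+87)%997=10 h(10,27)=(10*31+27)%997=337 h(31,64)=(31*31+64)%997=28 -> [10, 337, 28]
  L2: h(10,337)=(10*31+337)%997=647 h(28,28)=(28*31+28)%997=896 -> [647, 896]
  L3: h(647,896)=(647*31+896)%997=16 -> [16]
  root = 16 != target 833
Candidate A produces the target root.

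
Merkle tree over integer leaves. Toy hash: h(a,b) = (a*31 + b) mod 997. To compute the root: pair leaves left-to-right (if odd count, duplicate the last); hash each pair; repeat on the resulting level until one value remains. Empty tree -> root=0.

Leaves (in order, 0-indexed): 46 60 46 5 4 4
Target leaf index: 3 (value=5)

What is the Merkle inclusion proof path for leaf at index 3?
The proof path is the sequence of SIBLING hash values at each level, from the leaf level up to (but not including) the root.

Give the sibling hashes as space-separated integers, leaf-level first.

L0 (leaves): [46, 60, 46, 5, 4, 4], target index=3
L1: h(46,60)=(46*31+60)%997=489 [pair 0] h(46,5)=(46*31+5)%997=434 [pair 1] h(4,4)=(4*31+4)%997=128 [pair 2] -> [489, 434, 128]
  Sibling for proof at L0: 46
L2: h(489,434)=(489*31+434)%997=638 [pair 0] h(128,128)=(128*31+128)%997=108 [pair 1] -> [638, 108]
  Sibling for proof at L1: 489
L3: h(638,108)=(638*31+108)%997=943 [pair 0] -> [943]
  Sibling for proof at L2: 108
Root: 943
Proof path (sibling hashes from leaf to root): [46, 489, 108]

Answer: 46 489 108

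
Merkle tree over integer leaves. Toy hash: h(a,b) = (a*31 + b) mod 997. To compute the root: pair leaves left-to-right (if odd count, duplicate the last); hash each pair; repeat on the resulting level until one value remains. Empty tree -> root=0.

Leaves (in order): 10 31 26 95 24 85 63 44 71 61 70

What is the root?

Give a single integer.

L0: [10, 31, 26, 95, 24, 85, 63, 44, 71, 61, 70]
L1: h(10,31)=(10*31+31)%997=341 h(26,95)=(26*31+95)%997=901 h(24,85)=(24*31+85)%997=829 h(63,44)=(63*31+44)%997=3 h(71,61)=(71*31+61)%997=268 h(70,70)=(70*31+70)%997=246 -> [341, 901, 829, 3, 268, 246]
L2: h(341,901)=(341*31+901)%997=505 h(829,3)=(829*31+3)%997=777 h(268,246)=(268*31+246)%997=578 -> [505, 777, 578]
L3: h(505,777)=(505*31+777)%997=480 h(578,578)=(578*31+578)%997=550 -> [480, 550]
L4: h(480,550)=(480*31+550)%997=475 -> [475]

Answer: 475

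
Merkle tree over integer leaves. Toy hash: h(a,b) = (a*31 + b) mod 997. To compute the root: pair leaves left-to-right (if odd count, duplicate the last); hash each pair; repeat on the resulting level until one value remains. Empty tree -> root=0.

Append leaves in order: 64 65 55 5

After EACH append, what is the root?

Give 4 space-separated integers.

Answer: 64 55 474 424

Derivation:
After append 64 (leaves=[64]):
  L0: [64]
  root=64
After append 65 (leaves=[64, 65]):
  L0: [64, 65]
  L1: h(64,65)=(64*31+65)%997=55 -> [55]
  root=55
After append 55 (leaves=[64, 65, 55]):
  L0: [64, 65, 55]
  L1: h(64,65)=(64*31+65)%997=55 h(55,55)=(55*31+55)%997=763 -> [55, 763]
  L2: h(55,763)=(55*31+763)%997=474 -> [474]
  root=474
After append 5 (leaves=[64, 65, 55, 5]):
  L0: [64, 65, 55, 5]
  L1: h(64,65)=(64*31+65)%997=55 h(55,5)=(55*31+5)%997=713 -> [55, 713]
  L2: h(55,713)=(55*31+713)%997=424 -> [424]
  root=424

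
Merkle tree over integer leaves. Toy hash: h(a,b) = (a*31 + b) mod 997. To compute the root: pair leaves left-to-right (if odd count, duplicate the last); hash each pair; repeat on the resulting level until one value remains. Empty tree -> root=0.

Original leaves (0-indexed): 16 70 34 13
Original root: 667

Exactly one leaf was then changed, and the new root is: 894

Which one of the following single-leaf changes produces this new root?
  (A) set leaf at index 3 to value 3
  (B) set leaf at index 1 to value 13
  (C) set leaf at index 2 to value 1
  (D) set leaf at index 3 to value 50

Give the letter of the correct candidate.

Original leaves: [16, 70, 34, 13]
Target new root: 894
Try each candidate change and compute the resulting root:
Candidate A: set leaf[3] = 3 -> leaves = [16, 70, 34, 3]
  L0: [16, 70, 34, 3]
  L1: h(16,70)=(16*31+70)%997=566 h(34,3)=(34*31+3)%997=60 -> [566, 60]
  L2: h(566,60)=(566*31+60)%997=657 -> [657]
  root = 657 != target 894
Candidate B: set leaf[1] = 13 -> leaves = [16, 13, 34, 13]
  L0: [16, 13, 34, 13]
  L1: h(16,13)=(16*31+13)%997=509 h(34,13)=(34*31+13)%997=70 -> [509, 70]
  L2: h(509,70)=(509*31+70)%997=894 -> [894]
  root = 894 == target 894  ** MATCH **
Candidate C: set leaf[2] = 1 -> leaves = [16, 70, 1, 13]
  L0: [16, 70, 1, 13]
  L1: h(16,70)=(16*31+70)%997=566 h(1,13)=(1*31+13)%997=44 -> [566, 44]
  L2: h(566,44)=(566*31+44)%997=641 -> [641]
  root = 641 != target 894
Candidate D: set leaf[3] = 50 -> leaves = [16, 70, 34, 50]
  L0: [16, 70, 34, 50]
  L1: h(16,70)=(16*31+70)%997=566 h(34,50)=(34*31+50)%997=107 -> [566, 107]
  L2: h(566,107)=(566*31+107)%997=704 -> [704]
  root = 704 != target 894
Candidate B produces the target root.

Answer: B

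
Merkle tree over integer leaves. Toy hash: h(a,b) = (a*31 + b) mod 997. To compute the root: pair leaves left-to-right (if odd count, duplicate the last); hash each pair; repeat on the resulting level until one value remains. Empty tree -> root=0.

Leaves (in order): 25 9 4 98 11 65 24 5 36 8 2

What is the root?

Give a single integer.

Answer: 452

Derivation:
L0: [25, 9, 4, 98, 11, 65, 24, 5, 36, 8, 2]
L1: h(25,9)=(25*31+9)%997=784 h(4,98)=(4*31+98)%997=222 h(11,65)=(11*31+65)%997=406 h(24,5)=(24*31+5)%997=749 h(36,8)=(36*31+8)%997=127 h(2,2)=(2*31+2)%997=64 -> [784, 222, 406, 749, 127, 64]
L2: h(784,222)=(784*31+222)%997=598 h(406,749)=(406*31+749)%997=374 h(127,64)=(127*31+64)%997=13 -> [598, 374, 13]
L3: h(598,374)=(598*31+374)%997=966 h(13,13)=(13*31+13)%997=416 -> [966, 416]
L4: h(966,416)=(966*31+416)%997=452 -> [452]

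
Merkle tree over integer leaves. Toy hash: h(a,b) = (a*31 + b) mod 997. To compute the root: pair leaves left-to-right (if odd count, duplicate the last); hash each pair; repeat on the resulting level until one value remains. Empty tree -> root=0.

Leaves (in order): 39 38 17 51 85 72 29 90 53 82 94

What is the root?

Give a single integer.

L0: [39, 38, 17, 51, 85, 72, 29, 90, 53, 82, 94]
L1: h(39,38)=(39*31+38)%997=250 h(17,51)=(17*31+51)%997=578 h(85,72)=(85*31+72)%997=713 h(29,90)=(29*31+90)%997=989 h(53,82)=(53*31+82)%997=728 h(94,94)=(94*31+94)%997=17 -> [250, 578, 713, 989, 728, 17]
L2: h(250,578)=(250*31+578)%997=352 h(713,989)=(713*31+989)%997=161 h(728,17)=(728*31+17)%997=651 -> [352, 161, 651]
L3: h(352,161)=(352*31+161)%997=106 h(651,651)=(651*31+651)%997=892 -> [106, 892]
L4: h(106,892)=(106*31+892)%997=190 -> [190]

Answer: 190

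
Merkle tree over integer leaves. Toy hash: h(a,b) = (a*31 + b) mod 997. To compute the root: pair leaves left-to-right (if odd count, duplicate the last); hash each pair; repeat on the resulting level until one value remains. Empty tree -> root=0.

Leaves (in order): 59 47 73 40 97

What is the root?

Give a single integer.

Answer: 494

Derivation:
L0: [59, 47, 73, 40, 97]
L1: h(59,47)=(59*31+47)%997=879 h(73,40)=(73*31+40)%997=309 h(97,97)=(97*31+97)%997=113 -> [879, 309, 113]
L2: h(879,309)=(879*31+309)%997=639 h(113,113)=(113*31+113)%997=625 -> [639, 625]
L3: h(639,625)=(639*31+625)%997=494 -> [494]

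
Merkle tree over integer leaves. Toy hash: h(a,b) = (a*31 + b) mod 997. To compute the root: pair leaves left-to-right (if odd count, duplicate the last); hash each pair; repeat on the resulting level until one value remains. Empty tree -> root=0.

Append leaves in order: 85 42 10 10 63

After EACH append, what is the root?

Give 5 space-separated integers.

After append 85 (leaves=[85]):
  L0: [85]
  root=85
After append 42 (leaves=[85, 42]):
  L0: [85, 42]
  L1: h(85,42)=(85*31+42)%997=683 -> [683]
  root=683
After append 10 (leaves=[85, 42, 10]):
  L0: [85, 42, 10]
  L1: h(85,42)=(85*31+42)%997=683 h(10,10)=(10*31+10)%997=320 -> [683, 320]
  L2: h(683,320)=(683*31+320)%997=556 -> [556]
  root=556
After append 10 (leaves=[85, 42, 10, 10]):
  L0: [85, 42, 10, 10]
  L1: h(85,42)=(85*31+42)%997=683 h(10,10)=(10*31+10)%997=320 -> [683, 320]
  L2: h(683,320)=(683*31+320)%997=556 -> [556]
  root=556
After append 63 (leaves=[85, 42, 10, 10, 63]):
  L0: [85, 42, 10, 10, 63]
  L1: h(85,42)=(85*31+42)%997=683 h(10,10)=(10*31+10)%997=320 h(63,63)=(63*31+63)%997=22 -> [683, 320, 22]
  L2: h(683,320)=(683*31+320)%997=556 h(22,22)=(22*31+22)%997=704 -> [556, 704]
  L3: h(556,704)=(556*31+704)%997=991 -> [991]
  root=991

Answer: 85 683 556 556 991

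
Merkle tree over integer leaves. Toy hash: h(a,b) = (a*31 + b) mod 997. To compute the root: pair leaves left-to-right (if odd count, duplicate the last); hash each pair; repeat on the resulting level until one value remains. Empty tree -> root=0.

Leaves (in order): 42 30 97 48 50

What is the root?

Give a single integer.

Answer: 247

Derivation:
L0: [42, 30, 97, 48, 50]
L1: h(42,30)=(42*31+30)%997=335 h(97,48)=(97*31+48)%997=64 h(50,50)=(50*31+50)%997=603 -> [335, 64, 603]
L2: h(335,64)=(335*31+64)%997=479 h(603,603)=(603*31+603)%997=353 -> [479, 353]
L3: h(479,353)=(479*31+353)%997=247 -> [247]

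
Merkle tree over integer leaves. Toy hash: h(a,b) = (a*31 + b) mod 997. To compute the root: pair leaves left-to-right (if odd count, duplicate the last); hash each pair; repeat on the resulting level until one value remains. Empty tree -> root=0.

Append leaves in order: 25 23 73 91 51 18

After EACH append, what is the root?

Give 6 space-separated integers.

Answer: 25 798 155 173 758 699

Derivation:
After append 25 (leaves=[25]):
  L0: [25]
  root=25
After append 23 (leaves=[25, 23]):
  L0: [25, 23]
  L1: h(25,23)=(25*31+23)%997=798 -> [798]
  root=798
After append 73 (leaves=[25, 23, 73]):
  L0: [25, 23, 73]
  L1: h(25,23)=(25*31+23)%997=798 h(73,73)=(73*31+73)%997=342 -> [798, 342]
  L2: h(798,342)=(798*31+342)%997=155 -> [155]
  root=155
After append 91 (leaves=[25, 23, 73, 91]):
  L0: [25, 23, 73, 91]
  L1: h(25,23)=(25*31+23)%997=798 h(73,91)=(73*31+91)%997=360 -> [798, 360]
  L2: h(798,360)=(798*31+360)%997=173 -> [173]
  root=173
After append 51 (leaves=[25, 23, 73, 91, 51]):
  L0: [25, 23, 73, 91, 51]
  L1: h(25,23)=(25*31+23)%997=798 h(73,91)=(73*31+91)%997=360 h(51,51)=(51*31+51)%997=635 -> [798, 360, 635]
  L2: h(798,360)=(798*31+360)%997=173 h(635,635)=(635*31+635)%997=380 -> [173, 380]
  L3: h(173,380)=(173*31+380)%997=758 -> [758]
  root=758
After append 18 (leaves=[25, 23, 73, 91, 51, 18]):
  L0: [25, 23, 73, 91, 51, 18]
  L1: h(25,23)=(25*31+23)%997=798 h(73,91)=(73*31+91)%997=360 h(51,18)=(51*31+18)%997=602 -> [798, 360, 602]
  L2: h(798,360)=(798*31+360)%997=173 h(602,602)=(602*31+602)%997=321 -> [173, 321]
  L3: h(173,321)=(173*31+321)%997=699 -> [699]
  root=699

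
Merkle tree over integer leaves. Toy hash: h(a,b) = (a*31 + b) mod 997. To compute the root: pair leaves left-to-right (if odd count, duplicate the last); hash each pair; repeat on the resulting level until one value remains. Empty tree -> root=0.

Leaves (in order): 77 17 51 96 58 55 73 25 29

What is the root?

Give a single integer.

Answer: 871

Derivation:
L0: [77, 17, 51, 96, 58, 55, 73, 25, 29]
L1: h(77,17)=(77*31+17)%997=410 h(51,96)=(51*31+96)%997=680 h(58,55)=(58*31+55)%997=856 h(73,25)=(73*31+25)%997=294 h(29,29)=(29*31+29)%997=928 -> [410, 680, 856, 294, 928]
L2: h(410,680)=(410*31+680)%997=429 h(856,294)=(856*31+294)%997=908 h(928,928)=(928*31+928)%997=783 -> [429, 908, 783]
L3: h(429,908)=(429*31+908)%997=249 h(783,783)=(783*31+783)%997=131 -> [249, 131]
L4: h(249,131)=(249*31+131)%997=871 -> [871]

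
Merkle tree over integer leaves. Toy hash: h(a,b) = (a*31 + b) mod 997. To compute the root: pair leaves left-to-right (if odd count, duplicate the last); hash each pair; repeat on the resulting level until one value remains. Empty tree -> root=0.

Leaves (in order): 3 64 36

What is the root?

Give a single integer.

L0: [3, 64, 36]
L1: h(3,64)=(3*31+64)%997=157 h(36,36)=(36*31+36)%997=155 -> [157, 155]
L2: h(157,155)=(157*31+155)%997=37 -> [37]

Answer: 37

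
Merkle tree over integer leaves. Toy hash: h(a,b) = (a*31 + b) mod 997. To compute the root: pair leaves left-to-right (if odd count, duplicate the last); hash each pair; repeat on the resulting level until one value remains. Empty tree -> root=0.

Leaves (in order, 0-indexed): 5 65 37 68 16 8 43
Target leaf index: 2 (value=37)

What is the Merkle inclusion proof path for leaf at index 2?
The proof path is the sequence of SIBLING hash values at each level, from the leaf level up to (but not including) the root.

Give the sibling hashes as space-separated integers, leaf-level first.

L0 (leaves): [5, 65, 37, 68, 16, 8, 43], target index=2
L1: h(5,65)=(5*31+65)%997=220 [pair 0] h(37,68)=(37*31+68)%997=218 [pair 1] h(16,8)=(16*31+8)%997=504 [pair 2] h(43,43)=(43*31+43)%997=379 [pair 3] -> [220, 218, 504, 379]
  Sibling for proof at L0: 68
L2: h(220,218)=(220*31+218)%997=59 [pair 0] h(504,379)=(504*31+379)%997=51 [pair 1] -> [59, 51]
  Sibling for proof at L1: 220
L3: h(59,51)=(59*31+51)%997=883 [pair 0] -> [883]
  Sibling for proof at L2: 51
Root: 883
Proof path (sibling hashes from leaf to root): [68, 220, 51]

Answer: 68 220 51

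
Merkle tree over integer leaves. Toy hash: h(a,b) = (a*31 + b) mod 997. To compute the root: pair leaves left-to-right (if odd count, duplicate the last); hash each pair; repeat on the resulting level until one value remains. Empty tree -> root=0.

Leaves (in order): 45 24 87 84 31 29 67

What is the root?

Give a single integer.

Answer: 165

Derivation:
L0: [45, 24, 87, 84, 31, 29, 67]
L1: h(45,24)=(45*31+24)%997=422 h(87,84)=(87*31+84)%997=787 h(31,29)=(31*31+29)%997=990 h(67,67)=(67*31+67)%997=150 -> [422, 787, 990, 150]
L2: h(422,787)=(422*31+787)%997=908 h(990,150)=(990*31+150)%997=930 -> [908, 930]
L3: h(908,930)=(908*31+930)%997=165 -> [165]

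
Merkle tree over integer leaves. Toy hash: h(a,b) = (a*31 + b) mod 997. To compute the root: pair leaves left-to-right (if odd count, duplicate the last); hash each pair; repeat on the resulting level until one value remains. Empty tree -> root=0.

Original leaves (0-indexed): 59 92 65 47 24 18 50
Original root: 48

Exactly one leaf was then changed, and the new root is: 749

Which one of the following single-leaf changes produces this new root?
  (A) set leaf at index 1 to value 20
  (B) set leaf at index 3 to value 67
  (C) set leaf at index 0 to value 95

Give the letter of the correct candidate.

Original leaves: [59, 92, 65, 47, 24, 18, 50]
Target new root: 749
Try each candidate change and compute the resulting root:
Candidate A: set leaf[1] = 20 -> leaves = [59, 20, 65, 47, 24, 18, 50]
  L0: [59, 20, 65, 47, 24, 18, 50]
  L1: h(59,20)=(59*31+20)%997=852 h(65,47)=(65*31+47)%997=68 h(24,18)=(24*31+18)%997=762 h(50,50)=(50*31+50)%997=603 -> [852, 68, 762, 603]
  L2: h(852,68)=(852*31+68)%997=558 h(762,603)=(762*31+603)%997=297 -> [558, 297]
  L3: h(558,297)=(558*31+297)%997=646 -> [646]
  root = 646 != target 749
Candidate B: set leaf[3] = 67 -> leaves = [59, 92, 65, 67, 24, 18, 50]
  L0: [59, 92, 65, 67, 24, 18, 50]
  L1: h(59,92)=(59*31+92)%997=924 h(65,67)=(65*31+67)%997=88 h(24,18)=(24*31+18)%997=762 h(50,50)=(50*31+50)%997=603 -> [924, 88, 762, 603]
  L2: h(924,88)=(924*31+88)%997=816 h(762,603)=(762*31+603)%997=297 -> [816, 297]
  L3: h(816,297)=(816*31+297)%997=668 -> [668]
  root = 668 != target 749
Candidate C: set leaf[0] = 95 -> leaves = [95, 92, 65, 47, 24, 18, 50]
  L0: [95, 92, 65, 47, 24, 18, 50]
  L1: h(95,92)=(95*31+92)%997=46 h(65,47)=(65*31+47)%997=68 h(24,18)=(24*31+18)%997=762 h(50,50)=(50*31+50)%997=603 -> [46, 68, 762, 603]
  L2: h(46,68)=(46*31+68)%997=497 h(762,603)=(762*31+603)%997=297 -> [497, 297]
  L3: h(497,297)=(497*31+297)%997=749 -> [749]
  root = 749 == target 749  ** MATCH **
Candidate C produces the target root.

Answer: C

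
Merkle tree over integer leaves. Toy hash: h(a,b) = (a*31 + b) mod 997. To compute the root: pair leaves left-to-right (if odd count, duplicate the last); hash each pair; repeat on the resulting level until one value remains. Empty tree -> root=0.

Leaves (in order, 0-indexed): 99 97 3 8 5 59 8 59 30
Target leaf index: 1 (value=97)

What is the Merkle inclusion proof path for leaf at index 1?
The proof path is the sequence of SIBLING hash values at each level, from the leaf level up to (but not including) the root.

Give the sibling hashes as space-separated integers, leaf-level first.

Answer: 99 101 959 995

Derivation:
L0 (leaves): [99, 97, 3, 8, 5, 59, 8, 59, 30], target index=1
L1: h(99,97)=(99*31+97)%997=175 [pair 0] h(3,8)=(3*31+8)%997=101 [pair 1] h(5,59)=(5*31+59)%997=214 [pair 2] h(8,59)=(8*31+59)%997=307 [pair 3] h(30,30)=(30*31+30)%997=960 [pair 4] -> [175, 101, 214, 307, 960]
  Sibling for proof at L0: 99
L2: h(175,101)=(175*31+101)%997=541 [pair 0] h(214,307)=(214*31+307)%997=959 [pair 1] h(960,960)=(960*31+960)%997=810 [pair 2] -> [541, 959, 810]
  Sibling for proof at L1: 101
L3: h(541,959)=(541*31+959)%997=781 [pair 0] h(810,810)=(810*31+810)%997=995 [pair 1] -> [781, 995]
  Sibling for proof at L2: 959
L4: h(781,995)=(781*31+995)%997=281 [pair 0] -> [281]
  Sibling for proof at L3: 995
Root: 281
Proof path (sibling hashes from leaf to root): [99, 101, 959, 995]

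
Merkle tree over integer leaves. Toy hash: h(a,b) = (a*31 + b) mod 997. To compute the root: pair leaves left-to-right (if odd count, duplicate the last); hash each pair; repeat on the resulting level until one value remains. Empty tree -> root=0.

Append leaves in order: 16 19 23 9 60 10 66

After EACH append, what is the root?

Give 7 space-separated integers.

After append 16 (leaves=[16]):
  L0: [16]
  root=16
After append 19 (leaves=[16, 19]):
  L0: [16, 19]
  L1: h(16,19)=(16*31+19)%997=515 -> [515]
  root=515
After append 23 (leaves=[16, 19, 23]):
  L0: [16, 19, 23]
  L1: h(16,19)=(16*31+19)%997=515 h(23,23)=(23*31+23)%997=736 -> [515, 736]
  L2: h(515,736)=(515*31+736)%997=749 -> [749]
  root=749
After append 9 (leaves=[16, 19, 23, 9]):
  L0: [16, 19, 23, 9]
  L1: h(16,19)=(16*31+19)%997=515 h(23,9)=(23*31+9)%997=722 -> [515, 722]
  L2: h(515,722)=(515*31+722)%997=735 -> [735]
  root=735
After append 60 (leaves=[16, 19, 23, 9, 60]):
  L0: [16, 19, 23, 9, 60]
  L1: h(16,19)=(16*31+19)%997=515 h(23,9)=(23*31+9)%997=722 h(60,60)=(60*31+60)%997=923 -> [515, 722, 923]
  L2: h(515,722)=(515*31+722)%997=735 h(923,923)=(923*31+923)%997=623 -> [735, 623]
  L3: h(735,623)=(735*31+623)%997=477 -> [477]
  root=477
After append 10 (leaves=[16, 19, 23, 9, 60, 10]):
  L0: [16, 19, 23, 9, 60, 10]
  L1: h(16,19)=(16*31+19)%997=515 h(23,9)=(23*31+9)%997=722 h(60,10)=(60*31+10)%997=873 -> [515, 722, 873]
  L2: h(515,722)=(515*31+722)%997=735 h(873,873)=(873*31+873)%997=20 -> [735, 20]
  L3: h(735,20)=(735*31+20)%997=871 -> [871]
  root=871
After append 66 (leaves=[16, 19, 23, 9, 60, 10, 66]):
  L0: [16, 19, 23, 9, 60, 10, 66]
  L1: h(16,19)=(16*31+19)%997=515 h(23,9)=(23*31+9)%997=722 h(60,10)=(60*31+10)%997=873 h(66,66)=(66*31+66)%997=118 -> [515, 722, 873, 118]
  L2: h(515,722)=(515*31+722)%997=735 h(873,118)=(873*31+118)%997=262 -> [735, 262]
  L3: h(735,262)=(735*31+262)%997=116 -> [116]
  root=116

Answer: 16 515 749 735 477 871 116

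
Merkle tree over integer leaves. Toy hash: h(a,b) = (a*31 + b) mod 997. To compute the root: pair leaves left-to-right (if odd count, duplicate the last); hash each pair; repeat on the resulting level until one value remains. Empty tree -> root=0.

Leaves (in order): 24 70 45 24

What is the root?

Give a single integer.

L0: [24, 70, 45, 24]
L1: h(24,70)=(24*31+70)%997=814 h(45,24)=(45*31+24)%997=422 -> [814, 422]
L2: h(814,422)=(814*31+422)%997=731 -> [731]

Answer: 731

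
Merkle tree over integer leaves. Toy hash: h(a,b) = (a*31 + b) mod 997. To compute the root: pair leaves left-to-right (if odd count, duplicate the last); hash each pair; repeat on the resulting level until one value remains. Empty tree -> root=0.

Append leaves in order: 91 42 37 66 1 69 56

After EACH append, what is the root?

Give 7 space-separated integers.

After append 91 (leaves=[91]):
  L0: [91]
  root=91
After append 42 (leaves=[91, 42]):
  L0: [91, 42]
  L1: h(91,42)=(91*31+42)%997=869 -> [869]
  root=869
After append 37 (leaves=[91, 42, 37]):
  L0: [91, 42, 37]
  L1: h(91,42)=(91*31+42)%997=869 h(37,37)=(37*31+37)%997=187 -> [869, 187]
  L2: h(869,187)=(869*31+187)%997=207 -> [207]
  root=207
After append 66 (leaves=[91, 42, 37, 66]):
  L0: [91, 42, 37, 66]
  L1: h(91,42)=(91*31+42)%997=869 h(37,66)=(37*31+66)%997=216 -> [869, 216]
  L2: h(869,216)=(869*31+216)%997=236 -> [236]
  root=236
After append 1 (leaves=[91, 42, 37, 66, 1]):
  L0: [91, 42, 37, 66, 1]
  L1: h(91,42)=(91*31+42)%997=869 h(37,66)=(37*31+66)%997=216 h(1,1)=(1*31+1)%997=32 -> [869, 216, 32]
  L2: h(869,216)=(869*31+216)%997=236 h(32,32)=(32*31+32)%997=27 -> [236, 27]
  L3: h(236,27)=(236*31+27)%997=364 -> [364]
  root=364
After append 69 (leaves=[91, 42, 37, 66, 1, 69]):
  L0: [91, 42, 37, 66, 1, 69]
  L1: h(91,42)=(91*31+42)%997=869 h(37,66)=(37*31+66)%997=216 h(1,69)=(1*31+69)%997=100 -> [869, 216, 100]
  L2: h(869,216)=(869*31+216)%997=236 h(100,100)=(100*31+100)%997=209 -> [236, 209]
  L3: h(236,209)=(236*31+209)%997=546 -> [546]
  root=546
After append 56 (leaves=[91, 42, 37, 66, 1, 69, 56]):
  L0: [91, 42, 37, 66, 1, 69, 56]
  L1: h(91,42)=(91*31+42)%997=869 h(37,66)=(37*31+66)%997=216 h(1,69)=(1*31+69)%997=100 h(56,56)=(56*31+56)%997=795 -> [869, 216, 100, 795]
  L2: h(869,216)=(869*31+216)%997=236 h(100,795)=(100*31+795)%997=904 -> [236, 904]
  L3: h(236,904)=(236*31+904)%997=244 -> [244]
  root=244

Answer: 91 869 207 236 364 546 244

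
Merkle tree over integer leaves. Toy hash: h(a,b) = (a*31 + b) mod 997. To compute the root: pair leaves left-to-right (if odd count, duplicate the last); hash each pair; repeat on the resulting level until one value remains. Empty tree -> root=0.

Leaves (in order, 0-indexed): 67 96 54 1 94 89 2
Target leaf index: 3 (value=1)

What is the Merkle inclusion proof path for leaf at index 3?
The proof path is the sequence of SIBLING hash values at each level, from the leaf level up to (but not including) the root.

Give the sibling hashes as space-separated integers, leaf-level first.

Answer: 54 179 436

Derivation:
L0 (leaves): [67, 96, 54, 1, 94, 89, 2], target index=3
L1: h(67,96)=(67*31+96)%997=179 [pair 0] h(54,1)=(54*31+1)%997=678 [pair 1] h(94,89)=(94*31+89)%997=12 [pair 2] h(2,2)=(2*31+2)%997=64 [pair 3] -> [179, 678, 12, 64]
  Sibling for proof at L0: 54
L2: h(179,678)=(179*31+678)%997=245 [pair 0] h(12,64)=(12*31+64)%997=436 [pair 1] -> [245, 436]
  Sibling for proof at L1: 179
L3: h(245,436)=(245*31+436)%997=55 [pair 0] -> [55]
  Sibling for proof at L2: 436
Root: 55
Proof path (sibling hashes from leaf to root): [54, 179, 436]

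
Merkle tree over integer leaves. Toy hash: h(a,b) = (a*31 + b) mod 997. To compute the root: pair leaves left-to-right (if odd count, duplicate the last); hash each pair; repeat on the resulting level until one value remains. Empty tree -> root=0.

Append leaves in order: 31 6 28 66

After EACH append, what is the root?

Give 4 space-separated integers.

Answer: 31 967 963 4

Derivation:
After append 31 (leaves=[31]):
  L0: [31]
  root=31
After append 6 (leaves=[31, 6]):
  L0: [31, 6]
  L1: h(31,6)=(31*31+6)%997=967 -> [967]
  root=967
After append 28 (leaves=[31, 6, 28]):
  L0: [31, 6, 28]
  L1: h(31,6)=(31*31+6)%997=967 h(28,28)=(28*31+28)%997=896 -> [967, 896]
  L2: h(967,896)=(967*31+896)%997=963 -> [963]
  root=963
After append 66 (leaves=[31, 6, 28, 66]):
  L0: [31, 6, 28, 66]
  L1: h(31,6)=(31*31+6)%997=967 h(28,66)=(28*31+66)%997=934 -> [967, 934]
  L2: h(967,934)=(967*31+934)%997=4 -> [4]
  root=4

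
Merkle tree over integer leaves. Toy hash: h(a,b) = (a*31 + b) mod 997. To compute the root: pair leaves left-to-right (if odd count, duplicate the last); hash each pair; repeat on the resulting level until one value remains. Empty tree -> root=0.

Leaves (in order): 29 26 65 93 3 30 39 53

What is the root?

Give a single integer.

Answer: 234

Derivation:
L0: [29, 26, 65, 93, 3, 30, 39, 53]
L1: h(29,26)=(29*31+26)%997=925 h(65,93)=(65*31+93)%997=114 h(3,30)=(3*31+30)%997=123 h(39,53)=(39*31+53)%997=265 -> [925, 114, 123, 265]
L2: h(925,114)=(925*31+114)%997=873 h(123,265)=(123*31+265)%997=90 -> [873, 90]
L3: h(873,90)=(873*31+90)%997=234 -> [234]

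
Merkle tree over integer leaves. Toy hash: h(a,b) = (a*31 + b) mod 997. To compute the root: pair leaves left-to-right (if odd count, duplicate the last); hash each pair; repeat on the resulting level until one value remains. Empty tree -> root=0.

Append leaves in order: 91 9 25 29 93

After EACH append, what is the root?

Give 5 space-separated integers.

Answer: 91 836 794 798 330

Derivation:
After append 91 (leaves=[91]):
  L0: [91]
  root=91
After append 9 (leaves=[91, 9]):
  L0: [91, 9]
  L1: h(91,9)=(91*31+9)%997=836 -> [836]
  root=836
After append 25 (leaves=[91, 9, 25]):
  L0: [91, 9, 25]
  L1: h(91,9)=(91*31+9)%997=836 h(25,25)=(25*31+25)%997=800 -> [836, 800]
  L2: h(836,800)=(836*31+800)%997=794 -> [794]
  root=794
After append 29 (leaves=[91, 9, 25, 29]):
  L0: [91, 9, 25, 29]
  L1: h(91,9)=(91*31+9)%997=836 h(25,29)=(25*31+29)%997=804 -> [836, 804]
  L2: h(836,804)=(836*31+804)%997=798 -> [798]
  root=798
After append 93 (leaves=[91, 9, 25, 29, 93]):
  L0: [91, 9, 25, 29, 93]
  L1: h(91,9)=(91*31+9)%997=836 h(25,29)=(25*31+29)%997=804 h(93,93)=(93*31+93)%997=982 -> [836, 804, 982]
  L2: h(836,804)=(836*31+804)%997=798 h(982,982)=(982*31+982)%997=517 -> [798, 517]
  L3: h(798,517)=(798*31+517)%997=330 -> [330]
  root=330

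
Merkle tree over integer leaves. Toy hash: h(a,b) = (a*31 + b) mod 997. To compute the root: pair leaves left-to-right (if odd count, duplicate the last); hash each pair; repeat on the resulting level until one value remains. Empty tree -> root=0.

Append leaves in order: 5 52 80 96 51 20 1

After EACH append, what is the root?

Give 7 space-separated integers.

After append 5 (leaves=[5]):
  L0: [5]
  root=5
After append 52 (leaves=[5, 52]):
  L0: [5, 52]
  L1: h(5,52)=(5*31+52)%997=207 -> [207]
  root=207
After append 80 (leaves=[5, 52, 80]):
  L0: [5, 52, 80]
  L1: h(5,52)=(5*31+52)%997=207 h(80,80)=(80*31+80)%997=566 -> [207, 566]
  L2: h(207,566)=(207*31+566)%997=4 -> [4]
  root=4
After append 96 (leaves=[5, 52, 80, 96]):
  L0: [5, 52, 80, 96]
  L1: h(5,52)=(5*31+52)%997=207 h(80,96)=(80*31+96)%997=582 -> [207, 582]
  L2: h(207,582)=(207*31+582)%997=20 -> [20]
  root=20
After append 51 (leaves=[5, 52, 80, 96, 51]):
  L0: [5, 52, 80, 96, 51]
  L1: h(5,52)=(5*31+52)%997=207 h(80,96)=(80*31+96)%997=582 h(51,51)=(51*31+51)%997=635 -> [207, 582, 635]
  L2: h(207,582)=(207*31+582)%997=20 h(635,635)=(635*31+635)%997=380 -> [20, 380]
  L3: h(20,380)=(20*31+380)%997=3 -> [3]
  root=3
After append 20 (leaves=[5, 52, 80, 96, 51, 20]):
  L0: [5, 52, 80, 96, 51, 20]
  L1: h(5,52)=(5*31+52)%997=207 h(80,96)=(80*31+96)%997=582 h(51,20)=(51*31+20)%997=604 -> [207, 582, 604]
  L2: h(207,582)=(207*31+582)%997=20 h(604,604)=(604*31+604)%997=385 -> [20, 385]
  L3: h(20,385)=(20*31+385)%997=8 -> [8]
  root=8
After append 1 (leaves=[5, 52, 80, 96, 51, 20, 1]):
  L0: [5, 52, 80, 96, 51, 20, 1]
  L1: h(5,52)=(5*31+52)%997=207 h(80,96)=(80*31+96)%997=582 h(51,20)=(51*31+20)%997=604 h(1,1)=(1*31+1)%997=32 -> [207, 582, 604, 32]
  L2: h(207,582)=(207*31+582)%997=20 h(604,32)=(604*31+32)%997=810 -> [20, 810]
  L3: h(20,810)=(20*31+810)%997=433 -> [433]
  root=433

Answer: 5 207 4 20 3 8 433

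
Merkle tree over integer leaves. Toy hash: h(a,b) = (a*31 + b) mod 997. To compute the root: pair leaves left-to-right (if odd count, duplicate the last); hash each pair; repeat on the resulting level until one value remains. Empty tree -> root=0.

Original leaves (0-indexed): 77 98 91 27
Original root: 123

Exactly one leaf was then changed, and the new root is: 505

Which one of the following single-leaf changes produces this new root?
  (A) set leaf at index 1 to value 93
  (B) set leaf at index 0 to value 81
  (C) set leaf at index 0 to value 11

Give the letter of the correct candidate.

Original leaves: [77, 98, 91, 27]
Target new root: 505
Try each candidate change and compute the resulting root:
Candidate A: set leaf[1] = 93 -> leaves = [77, 93, 91, 27]
  L0: [77, 93, 91, 27]
  L1: h(77,93)=(77*31+93)%997=486 h(91,27)=(91*31+27)%997=854 -> [486, 854]
  L2: h(486,854)=(486*31+854)%997=965 -> [965]
  root = 965 != target 505
Candidate B: set leaf[0] = 81 -> leaves = [81, 98, 91, 27]
  L0: [81, 98, 91, 27]
  L1: h(81,98)=(81*31+98)%997=615 h(91,27)=(91*31+27)%997=854 -> [615, 854]
  L2: h(615,854)=(615*31+854)%997=976 -> [976]
  root = 976 != target 505
Candidate C: set leaf[0] = 11 -> leaves = [11, 98, 91, 27]
  L0: [11, 98, 91, 27]
  L1: h(11,98)=(11*31+98)%997=439 h(91,27)=(91*31+27)%997=854 -> [439, 854]
  L2: h(439,854)=(439*31+854)%997=505 -> [505]
  root = 505 == target 505  ** MATCH **
Candidate C produces the target root.

Answer: C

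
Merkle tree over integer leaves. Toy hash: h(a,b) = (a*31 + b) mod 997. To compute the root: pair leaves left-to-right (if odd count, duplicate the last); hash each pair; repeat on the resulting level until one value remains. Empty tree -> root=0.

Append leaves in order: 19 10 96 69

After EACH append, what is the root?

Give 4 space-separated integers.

Answer: 19 599 704 677

Derivation:
After append 19 (leaves=[19]):
  L0: [19]
  root=19
After append 10 (leaves=[19, 10]):
  L0: [19, 10]
  L1: h(19,10)=(19*31+10)%997=599 -> [599]
  root=599
After append 96 (leaves=[19, 10, 96]):
  L0: [19, 10, 96]
  L1: h(19,10)=(19*31+10)%997=599 h(96,96)=(96*31+96)%997=81 -> [599, 81]
  L2: h(599,81)=(599*31+81)%997=704 -> [704]
  root=704
After append 69 (leaves=[19, 10, 96, 69]):
  L0: [19, 10, 96, 69]
  L1: h(19,10)=(19*31+10)%997=599 h(96,69)=(96*31+69)%997=54 -> [599, 54]
  L2: h(599,54)=(599*31+54)%997=677 -> [677]
  root=677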